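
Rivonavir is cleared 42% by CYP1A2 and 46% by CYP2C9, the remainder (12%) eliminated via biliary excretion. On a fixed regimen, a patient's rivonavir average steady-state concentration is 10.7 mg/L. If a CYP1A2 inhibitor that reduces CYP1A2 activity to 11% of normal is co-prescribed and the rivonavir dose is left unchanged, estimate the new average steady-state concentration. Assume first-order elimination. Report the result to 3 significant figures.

The CYP1A2 pathway (42% of clearance) drops to 0.11× activity: 0.42 × 0.11 = 0.0462.
CYP2C9 (46%) and the residual 12% are unaffected.
CL_new/CL_old = 0.0462 + 0.46 + 0.12 = 0.6262.
New average steady-state concentration = baseline ÷ relative clearance = 10.7 / 0.6262 = 17.1 mg/L.

17.1 mg/L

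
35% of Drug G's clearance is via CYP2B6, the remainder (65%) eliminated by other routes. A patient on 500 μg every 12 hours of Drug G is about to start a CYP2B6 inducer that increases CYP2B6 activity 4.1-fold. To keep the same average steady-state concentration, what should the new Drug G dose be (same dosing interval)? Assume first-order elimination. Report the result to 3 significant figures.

The CYP2B6 pathway (35% of clearance) increases to 4.1× activity: 0.35 × 4.1 = 1.435.
Non-CYP routes (65%) are unchanged.
Relative clearance = 1.435 + 0.65 = 2.085.
To maintain the same steady-state level, dose must scale with clearance: new dose = 500 × 2.085 = 1.04 × 10³ μg.

1.04 × 10³ μg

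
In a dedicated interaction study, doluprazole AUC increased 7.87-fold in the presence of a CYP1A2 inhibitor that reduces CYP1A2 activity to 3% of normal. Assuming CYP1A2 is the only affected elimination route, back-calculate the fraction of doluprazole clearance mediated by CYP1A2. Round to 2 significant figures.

0.90

Write x for the fraction cleared via CYP1A2. The observed AUC change means clearance fell to 1/7.87 = 0.1271 of baseline.
Setting x·0.03 + (1 − x) = 0.1271 and solving: x = (0.1271 − 1)/(0.03 − 1) = 0.90.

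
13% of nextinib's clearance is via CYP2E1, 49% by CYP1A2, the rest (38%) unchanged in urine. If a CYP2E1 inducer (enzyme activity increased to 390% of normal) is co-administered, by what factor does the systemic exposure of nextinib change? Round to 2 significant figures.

0.73

The CYP2E1 pathway (13% of clearance) increases to 3.9× activity: 0.13 × 3.9 = 0.507.
CYP1A2 (49%) and the residual 38% are unaffected.
CL_new/CL_old = 0.507 + 0.49 + 0.38 = 1.377.
Systemic exposure is inversely proportional to clearance, so the fold-change is 1 / 1.377 = 0.73.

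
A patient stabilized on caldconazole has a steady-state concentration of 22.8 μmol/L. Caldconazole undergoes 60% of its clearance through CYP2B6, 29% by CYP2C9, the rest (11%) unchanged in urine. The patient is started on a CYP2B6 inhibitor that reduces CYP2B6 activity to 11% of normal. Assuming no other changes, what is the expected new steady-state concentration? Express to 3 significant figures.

48.9 μmol/L

The CYP2B6 pathway (60% of clearance) falls to 0.11× activity: 0.6 × 0.11 = 0.066.
CYP2C9 (29%) and the residual 11% are unaffected.
New clearance relative to baseline: 0.066 + 0.29 + 0.11 = 0.466.
With dosing unchanged, steady-state concentration scales as 1/CL: 22.8 / 0.466 = 48.9 μmol/L.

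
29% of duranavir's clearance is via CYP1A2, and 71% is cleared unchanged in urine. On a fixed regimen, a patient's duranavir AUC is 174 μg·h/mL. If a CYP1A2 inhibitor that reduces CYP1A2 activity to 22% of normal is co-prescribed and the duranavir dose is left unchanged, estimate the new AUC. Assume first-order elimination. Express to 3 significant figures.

225 μg·h/mL

The CYP1A2 pathway (29% of clearance) is reduced to 0.22× activity: 0.29 × 0.22 = 0.0638.
Non-CYP routes (71%) are unchanged.
Relative clearance = 0.0638 + 0.71 = 0.7738.
With dosing unchanged, AUC scales as 1/CL: 174 / 0.7738 = 225 μg·h/mL.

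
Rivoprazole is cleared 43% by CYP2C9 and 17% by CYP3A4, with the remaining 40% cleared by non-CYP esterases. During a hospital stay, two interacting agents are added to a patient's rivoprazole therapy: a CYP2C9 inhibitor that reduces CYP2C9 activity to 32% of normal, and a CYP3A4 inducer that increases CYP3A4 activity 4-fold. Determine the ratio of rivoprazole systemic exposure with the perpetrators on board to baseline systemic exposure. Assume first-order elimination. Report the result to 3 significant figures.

0.821

The CYP2C9 pathway (43% of clearance) is reduced to 0.32× activity: 0.43 × 0.32 = 0.1376.
The CYP3A4 pathway (17% of clearance) is boosted to 4× activity: 0.17 × 4 = 0.68.
The remaining 40% of clearance is unaffected.
CL_new/CL_old = 0.1376 + 0.68 + 0.4 = 1.2176.
Systemic exposure ∝ 1/CL: fold-change = 1 / 1.2176 = 0.821.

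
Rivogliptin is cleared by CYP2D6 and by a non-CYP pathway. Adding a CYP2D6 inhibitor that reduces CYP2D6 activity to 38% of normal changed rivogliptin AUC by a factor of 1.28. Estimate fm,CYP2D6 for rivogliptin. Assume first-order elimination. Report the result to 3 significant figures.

Let x = fm,CYP2D6. Because AUC ∝ 1/CL, relative clearance fell to 1/1.28 = 0.7812.
Only the CYP2D6 route changed, so 0.7812 = x·0.38 + (1 − x), giving x = 0.353.

0.353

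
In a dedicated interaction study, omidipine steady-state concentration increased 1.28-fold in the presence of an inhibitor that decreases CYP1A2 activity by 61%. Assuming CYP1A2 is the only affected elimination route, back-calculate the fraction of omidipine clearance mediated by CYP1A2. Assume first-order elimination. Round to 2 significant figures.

0.36

Let x = fm,CYP1A2. Because steady-state concentration ∝ 1/CL, relative clearance fell to 1/1.28 = 0.7812.
Setting x·0.39 + (1 − x) = 0.7812 and solving: x = (0.7812 − 1)/(0.39 − 1) = 0.36.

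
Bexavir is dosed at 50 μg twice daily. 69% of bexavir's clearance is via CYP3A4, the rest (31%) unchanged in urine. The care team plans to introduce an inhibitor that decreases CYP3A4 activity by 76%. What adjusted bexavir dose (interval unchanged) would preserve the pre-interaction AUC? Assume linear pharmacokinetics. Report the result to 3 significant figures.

CYP3A4: 0.69 × 0.24 = 0.1656
Other: 0.31 (unchanged)
CL_new/CL_old = 0.1656 + 0.31 = 0.4756.
Css,avg = (dose rate)/CL, so holding Css fixed requires dose ∝ CL: 50 × 0.4756 = 23.8 μg.

23.8 μg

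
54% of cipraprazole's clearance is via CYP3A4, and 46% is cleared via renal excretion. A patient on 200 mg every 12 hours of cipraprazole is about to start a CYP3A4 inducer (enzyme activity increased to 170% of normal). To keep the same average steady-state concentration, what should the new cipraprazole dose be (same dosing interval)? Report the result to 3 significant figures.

276 mg

CYP3A4: 0.54 × 1.7 = 0.918
Other: 0.46 (unchanged)
CL_new/CL_old = 0.918 + 0.46 = 1.378.
Css,avg = (dose rate)/CL, so holding Css fixed requires dose ∝ CL: 200 × 1.378 = 276 mg.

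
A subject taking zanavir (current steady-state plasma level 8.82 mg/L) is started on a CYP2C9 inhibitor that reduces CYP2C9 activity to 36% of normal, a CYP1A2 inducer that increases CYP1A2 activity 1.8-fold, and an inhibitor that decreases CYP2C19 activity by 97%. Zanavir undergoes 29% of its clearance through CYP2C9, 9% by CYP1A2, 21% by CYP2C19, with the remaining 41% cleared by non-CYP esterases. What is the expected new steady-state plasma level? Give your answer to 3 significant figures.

The CYP2C9 pathway (29% of clearance) drops to 0.36× activity: 0.29 × 0.36 = 0.1044.
The CYP1A2 pathway (9% of clearance) rises to 1.8× activity: 0.09 × 1.8 = 0.162.
The CYP2C19 pathway (21% of clearance) drops to 0.03× activity: 0.21 × 0.03 = 0.0063.
The remaining 41% of clearance is unaffected.
Relative clearance = 0.1044 + 0.162 + 0.0063 + 0.41 = 0.6827.
New steady-state plasma level = 8.82 / 0.6827 = 12.9 mg/L (concentration scales inversely with clearance).

12.9 mg/L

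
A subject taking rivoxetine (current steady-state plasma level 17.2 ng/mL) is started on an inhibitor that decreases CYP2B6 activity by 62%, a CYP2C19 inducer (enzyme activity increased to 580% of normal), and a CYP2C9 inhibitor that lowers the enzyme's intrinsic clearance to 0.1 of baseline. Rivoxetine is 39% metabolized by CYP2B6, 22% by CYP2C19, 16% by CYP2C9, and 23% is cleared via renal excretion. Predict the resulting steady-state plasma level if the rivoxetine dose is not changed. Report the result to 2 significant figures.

The CYP2B6 pathway (39% of clearance) falls to 0.38× activity: 0.39 × 0.38 = 0.1482.
The CYP2C19 pathway (22% of clearance) increases to 5.8× activity: 0.22 × 5.8 = 1.276.
The CYP2C9 pathway (16% of clearance) falls to 0.1× activity: 0.16 × 0.1 = 0.016.
Non-CYP routes (23%) are unchanged.
Relative clearance = 0.1482 + 1.276 + 0.016 + 0.23 = 1.6702.
New steady-state plasma level = 17.2 / 1.6702 = 10 ng/mL (concentration scales inversely with clearance).

10 ng/mL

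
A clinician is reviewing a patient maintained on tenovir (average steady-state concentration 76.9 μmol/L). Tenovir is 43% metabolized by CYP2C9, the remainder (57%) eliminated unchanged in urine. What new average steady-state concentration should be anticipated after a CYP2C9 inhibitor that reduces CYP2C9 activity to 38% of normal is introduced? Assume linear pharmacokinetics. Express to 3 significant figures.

105 μmol/L

The CYP2C9 pathway (43% of clearance) is reduced to 0.38× activity: 0.43 × 0.38 = 0.1634.
Non-CYP routes (57%) are unchanged.
CL_new/CL_old = 0.1634 + 0.57 = 0.7334.
Average steady-state concentration ∝ 1/CL, so new value = 76.9 / 0.7334 = 105 μmol/L.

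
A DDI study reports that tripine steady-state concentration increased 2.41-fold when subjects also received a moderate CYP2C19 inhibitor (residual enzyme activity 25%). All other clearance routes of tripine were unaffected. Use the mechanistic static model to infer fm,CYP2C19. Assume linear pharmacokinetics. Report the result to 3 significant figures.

CL'/CL = 1 / 2.41 = 0.4149
0.25·fm + (1 − fm) = 0.4149
fm = (0.4149 − 1) / (0.25 − 1) = 0.780

0.780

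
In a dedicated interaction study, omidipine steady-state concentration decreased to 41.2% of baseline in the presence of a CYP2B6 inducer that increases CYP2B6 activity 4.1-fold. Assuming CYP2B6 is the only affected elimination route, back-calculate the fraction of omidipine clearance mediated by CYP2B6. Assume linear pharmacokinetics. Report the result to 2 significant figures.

0.46

Write x for the fraction cleared via CYP2B6. The observed steady-state concentration change means clearance rose to 1/0.412 = 2.427 of baseline.
Setting x·4.1 + (1 − x) = 2.427 and solving: x = (2.427 − 1)/(4.1 − 1) = 0.46.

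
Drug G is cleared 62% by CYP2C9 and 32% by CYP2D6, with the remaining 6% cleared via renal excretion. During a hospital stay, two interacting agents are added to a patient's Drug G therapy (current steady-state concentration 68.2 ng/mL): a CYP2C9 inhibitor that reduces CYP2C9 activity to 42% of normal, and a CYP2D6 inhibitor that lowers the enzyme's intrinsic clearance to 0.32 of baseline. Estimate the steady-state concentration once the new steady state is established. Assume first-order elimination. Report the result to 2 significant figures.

The CYP2C9 pathway (62% of clearance) falls to 0.42× activity: 0.62 × 0.42 = 0.2604.
The CYP2D6 pathway (32% of clearance) drops to 0.32× activity: 0.32 × 0.32 = 0.1024.
Non-CYP routes (6%) are unchanged.
Relative clearance = 0.2604 + 0.1024 + 0.06 = 0.4228.
Steady-state concentration ∝ 1/CL: new value = 68.2 / 0.4228 = 1.6 × 10² ng/mL.

1.6 × 10² ng/mL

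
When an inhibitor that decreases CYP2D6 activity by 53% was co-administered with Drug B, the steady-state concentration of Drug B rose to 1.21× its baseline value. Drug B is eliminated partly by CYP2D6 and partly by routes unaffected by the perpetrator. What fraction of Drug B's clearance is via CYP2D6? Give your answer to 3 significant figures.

0.327

CL'/CL = 1 / 1.21 = 0.8264
0.47·fm + (1 − fm) = 0.8264
fm = (0.8264 − 1) / (0.47 − 1) = 0.327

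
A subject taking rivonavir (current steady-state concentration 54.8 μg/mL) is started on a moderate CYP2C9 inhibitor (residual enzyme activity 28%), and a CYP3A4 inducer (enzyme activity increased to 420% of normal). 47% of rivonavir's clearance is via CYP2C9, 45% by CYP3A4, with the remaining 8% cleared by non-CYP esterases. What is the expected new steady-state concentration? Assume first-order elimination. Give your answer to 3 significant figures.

The CYP2C9 pathway (47% of clearance) falls to 0.28× activity: 0.47 × 0.28 = 0.1316.
The CYP3A4 pathway (45% of clearance) is boosted to 4.2× activity: 0.45 × 4.2 = 1.89.
Non-CYP routes (8%) are unchanged.
New clearance relative to baseline: 0.1316 + 1.89 + 0.08 = 2.1016.
Dividing the baseline by the relative clearance: 54.8 / 2.1016 = 26.1 μg/mL.

26.1 μg/mL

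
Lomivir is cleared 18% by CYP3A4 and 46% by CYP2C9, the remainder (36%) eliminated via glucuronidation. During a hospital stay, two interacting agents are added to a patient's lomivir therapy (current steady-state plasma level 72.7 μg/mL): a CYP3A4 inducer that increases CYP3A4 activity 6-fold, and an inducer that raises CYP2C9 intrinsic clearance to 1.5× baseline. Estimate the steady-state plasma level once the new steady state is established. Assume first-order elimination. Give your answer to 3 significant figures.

34.1 μg/mL

The CYP3A4 pathway (18% of clearance) is boosted to 6× activity: 0.18 × 6 = 1.08.
The CYP2C9 pathway (46% of clearance) increases to 1.5× activity: 0.46 × 1.5 = 0.69.
The remaining 36% of clearance is unaffected.
CL_new/CL_old = 1.08 + 0.69 + 0.36 = 2.13.
Dividing the baseline by the relative clearance: 72.7 / 2.13 = 34.1 μg/mL.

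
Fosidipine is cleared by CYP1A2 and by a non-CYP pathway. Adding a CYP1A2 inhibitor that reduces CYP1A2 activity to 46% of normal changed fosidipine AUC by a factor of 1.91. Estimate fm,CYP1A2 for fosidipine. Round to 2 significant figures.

0.88

Call the CYP1A2 fraction fm. After the interaction, CL_new/CL_old = fm × 0.46 + (1 − fm).
AUC ratio = 1 / (new CL fraction), so new CL fraction = 1 / 1.91 = 0.5236.
fm × 0.46 + 1 − fm = 0.5236  ⇒  fm × (0.46 − 1) = −0.4764  ⇒  fm = 0.88.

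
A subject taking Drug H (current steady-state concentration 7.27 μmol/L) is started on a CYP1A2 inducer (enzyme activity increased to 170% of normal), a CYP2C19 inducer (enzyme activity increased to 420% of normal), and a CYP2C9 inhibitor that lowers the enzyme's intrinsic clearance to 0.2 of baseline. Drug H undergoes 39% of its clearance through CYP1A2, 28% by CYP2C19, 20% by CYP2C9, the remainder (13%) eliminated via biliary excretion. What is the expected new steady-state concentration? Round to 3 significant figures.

The CYP1A2 pathway (39% of clearance) is boosted to 1.7× activity: 0.39 × 1.7 = 0.663.
The CYP2C19 pathway (28% of clearance) rises to 4.2× activity: 0.28 × 4.2 = 1.176.
The CYP2C9 pathway (20% of clearance) falls to 0.2× activity: 0.2 × 0.2 = 0.04.
The remaining 13% of clearance is unaffected.
New clearance relative to baseline: 0.663 + 1.176 + 0.04 + 0.13 = 2.009.
Steady-state concentration ∝ 1/CL: new value = 7.27 / 2.009 = 3.62 μmol/L.

3.62 μmol/L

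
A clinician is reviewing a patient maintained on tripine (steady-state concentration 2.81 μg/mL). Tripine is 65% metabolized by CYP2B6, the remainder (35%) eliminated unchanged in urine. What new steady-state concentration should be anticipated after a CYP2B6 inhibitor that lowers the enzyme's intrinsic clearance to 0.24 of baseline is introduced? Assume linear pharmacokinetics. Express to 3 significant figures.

The CYP2B6 pathway (65% of clearance) falls to 0.24× activity: 0.65 × 0.24 = 0.156.
Non-CYP routes (35%) are unchanged.
New clearance relative to baseline: 0.156 + 0.35 = 0.506.
Steady-state concentration ∝ 1/CL, so new value = 2.81 / 0.506 = 5.55 μg/mL.

5.55 μg/mL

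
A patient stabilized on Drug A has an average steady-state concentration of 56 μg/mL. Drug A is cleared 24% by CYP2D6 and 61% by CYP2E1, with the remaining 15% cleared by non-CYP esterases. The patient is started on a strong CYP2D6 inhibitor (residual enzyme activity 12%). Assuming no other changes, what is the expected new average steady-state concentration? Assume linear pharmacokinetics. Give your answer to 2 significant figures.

71 μg/mL

The CYP2D6 pathway (24% of clearance) is reduced to 0.12× activity: 0.24 × 0.12 = 0.0288.
CYP2E1 (61%) and the residual 15% are unaffected.
New clearance relative to baseline: 0.0288 + 0.61 + 0.15 = 0.7888.
New average steady-state concentration = baseline ÷ relative clearance = 56 / 0.7888 = 71 μg/mL.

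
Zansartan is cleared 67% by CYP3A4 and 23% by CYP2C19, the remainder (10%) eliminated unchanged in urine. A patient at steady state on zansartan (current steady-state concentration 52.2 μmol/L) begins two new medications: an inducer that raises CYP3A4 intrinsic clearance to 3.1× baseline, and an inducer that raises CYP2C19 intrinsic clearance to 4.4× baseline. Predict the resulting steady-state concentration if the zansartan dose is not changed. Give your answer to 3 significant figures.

The CYP3A4 pathway (67% of clearance) increases to 3.1× activity: 0.67 × 3.1 = 2.077.
The CYP2C19 pathway (23% of clearance) rises to 4.4× activity: 0.23 × 4.4 = 1.012.
Non-CYP routes (10%) are unchanged.
CL_new/CL_old = 2.077 + 1.012 + 0.1 = 3.189.
Dividing the baseline by the relative clearance: 52.2 / 3.189 = 16.4 μmol/L.

16.4 μmol/L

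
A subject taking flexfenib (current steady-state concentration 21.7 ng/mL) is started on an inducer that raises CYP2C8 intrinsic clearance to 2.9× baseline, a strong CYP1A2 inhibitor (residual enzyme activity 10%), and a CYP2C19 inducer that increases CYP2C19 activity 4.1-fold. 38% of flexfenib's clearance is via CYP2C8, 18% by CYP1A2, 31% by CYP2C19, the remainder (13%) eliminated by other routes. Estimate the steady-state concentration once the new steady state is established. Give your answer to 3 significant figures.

CYP2C8: 0.38 × 2.9 = 1.102
CYP1A2: 0.18 × 0.1 = 0.018
CYP2C19: 0.31 × 4.1 = 1.271
Other: 0.13 (unchanged)
New clearance relative to baseline: 1.102 + 0.018 + 1.271 + 0.13 = 2.521.
Dividing the baseline by the relative clearance: 21.7 / 2.521 = 8.61 ng/mL.

8.61 ng/mL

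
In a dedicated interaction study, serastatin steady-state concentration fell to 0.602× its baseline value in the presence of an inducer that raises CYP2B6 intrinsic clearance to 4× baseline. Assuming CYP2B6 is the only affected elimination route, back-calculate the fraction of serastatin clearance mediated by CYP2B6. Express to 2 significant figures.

CL'/CL = 1 / 0.602 = 1.661
4·fm + (1 − fm) = 1.661
fm = (1.661 − 1) / (4 − 1) = 0.22

0.22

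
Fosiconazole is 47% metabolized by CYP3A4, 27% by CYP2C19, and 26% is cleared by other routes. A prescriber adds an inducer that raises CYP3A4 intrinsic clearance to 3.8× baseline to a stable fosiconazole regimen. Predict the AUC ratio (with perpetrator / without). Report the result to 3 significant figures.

The CYP3A4 pathway (47% of clearance) is boosted to 3.8× activity: 0.47 × 3.8 = 1.786.
CYP2C19 (27%) and the residual 26% are unaffected.
CL_new/CL_old = 1.786 + 0.27 + 0.26 = 2.316.
AUC ratio = CL_old/CL_new = 1 / 2.316 = 0.432.

0.432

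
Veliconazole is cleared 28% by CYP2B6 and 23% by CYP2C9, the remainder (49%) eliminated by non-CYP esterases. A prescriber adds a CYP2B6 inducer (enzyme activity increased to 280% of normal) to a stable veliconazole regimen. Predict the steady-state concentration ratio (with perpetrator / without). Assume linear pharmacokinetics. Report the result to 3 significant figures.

0.665

The CYP2B6 pathway (28% of clearance) increases to 2.8× activity: 0.28 × 2.8 = 0.784.
CYP2C9 (23%) and the residual 49% are unaffected.
New clearance relative to baseline: 0.784 + 0.23 + 0.49 = 1.504.
Steady-state concentration ratio = CL_old/CL_new = 1 / 1.504 = 0.665.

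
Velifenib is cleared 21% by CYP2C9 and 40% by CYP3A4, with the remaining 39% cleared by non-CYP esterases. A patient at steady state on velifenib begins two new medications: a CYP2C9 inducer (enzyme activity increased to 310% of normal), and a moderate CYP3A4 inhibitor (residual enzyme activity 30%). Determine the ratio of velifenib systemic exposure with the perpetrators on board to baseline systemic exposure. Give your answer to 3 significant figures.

0.861

CYP2C9: 0.21 × 3.1 = 0.651
CYP3A4: 0.4 × 0.3 = 0.12
Other: 0.39 (unchanged)
CL_new/CL_old = 0.651 + 0.12 + 0.39 = 1.161.
Net systemic exposure ratio = 1 / 1.161 = 0.861.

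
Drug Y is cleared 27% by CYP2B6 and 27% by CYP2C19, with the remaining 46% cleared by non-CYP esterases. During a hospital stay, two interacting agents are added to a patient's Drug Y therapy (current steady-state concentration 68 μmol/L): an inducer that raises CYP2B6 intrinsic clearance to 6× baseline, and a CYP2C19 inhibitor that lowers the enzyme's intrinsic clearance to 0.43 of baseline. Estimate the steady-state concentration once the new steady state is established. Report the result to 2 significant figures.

31 μmol/L

CYP2B6: 0.27 × 6 = 1.62
CYP2C19: 0.27 × 0.43 = 0.1161
Other: 0.46 (unchanged)
Relative clearance = 1.62 + 0.1161 + 0.46 = 2.1961.
Steady-state concentration ∝ 1/CL: new value = 68 / 2.1961 = 31 μmol/L.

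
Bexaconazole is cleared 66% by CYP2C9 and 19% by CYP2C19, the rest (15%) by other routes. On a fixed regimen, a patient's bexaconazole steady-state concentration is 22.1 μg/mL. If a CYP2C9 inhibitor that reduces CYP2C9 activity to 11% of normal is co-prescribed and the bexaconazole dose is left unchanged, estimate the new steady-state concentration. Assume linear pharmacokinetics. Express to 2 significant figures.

54 μg/mL

The CYP2C9 pathway (66% of clearance) is reduced to 0.11× activity: 0.66 × 0.11 = 0.0726.
CYP2C19 (19%) and the residual 15% are unaffected.
New clearance relative to baseline: 0.0726 + 0.19 + 0.15 = 0.4126.
New steady-state concentration = baseline ÷ relative clearance = 22.1 / 0.4126 = 54 μg/mL.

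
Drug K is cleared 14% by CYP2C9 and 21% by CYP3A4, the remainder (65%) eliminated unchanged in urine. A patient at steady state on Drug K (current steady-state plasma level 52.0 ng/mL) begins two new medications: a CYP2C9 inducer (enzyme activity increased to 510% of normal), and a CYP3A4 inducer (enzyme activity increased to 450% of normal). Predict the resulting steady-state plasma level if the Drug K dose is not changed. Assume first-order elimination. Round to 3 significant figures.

The CYP2C9 pathway (14% of clearance) rises to 5.1× activity: 0.14 × 5.1 = 0.714.
The CYP3A4 pathway (21% of clearance) is boosted to 4.5× activity: 0.21 × 4.5 = 0.945.
The remaining 65% of clearance is unaffected.
CL_new/CL_old = 0.714 + 0.945 + 0.65 = 2.309.
Steady-state plasma level ∝ 1/CL: new value = 52.0 / 2.309 = 22.5 ng/mL.

22.5 ng/mL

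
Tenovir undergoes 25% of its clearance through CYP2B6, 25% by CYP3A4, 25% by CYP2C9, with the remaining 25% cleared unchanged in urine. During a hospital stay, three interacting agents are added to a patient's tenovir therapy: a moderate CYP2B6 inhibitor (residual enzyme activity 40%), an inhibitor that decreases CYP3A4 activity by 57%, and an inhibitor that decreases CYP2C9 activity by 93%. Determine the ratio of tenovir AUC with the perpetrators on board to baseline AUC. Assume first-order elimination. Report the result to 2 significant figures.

CYP2B6: 0.25 × 0.4 = 0.1
CYP3A4: 0.25 × 0.43 = 0.1075
CYP2C9: 0.25 × 0.07 = 0.0175
Other: 0.25 (unchanged)
Relative clearance = 0.1 + 0.1075 + 0.0175 + 0.25 = 0.475.
Net AUC ratio = 1 / 0.475 = 2.1.

2.1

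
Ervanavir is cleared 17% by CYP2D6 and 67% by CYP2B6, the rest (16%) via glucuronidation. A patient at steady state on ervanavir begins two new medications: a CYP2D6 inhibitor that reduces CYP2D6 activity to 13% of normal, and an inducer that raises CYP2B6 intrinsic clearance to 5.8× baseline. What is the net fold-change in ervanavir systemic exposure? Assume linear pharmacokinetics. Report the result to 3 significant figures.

0.246

The CYP2D6 pathway (17% of clearance) drops to 0.13× activity: 0.17 × 0.13 = 0.0221.
The CYP2B6 pathway (67% of clearance) increases to 5.8× activity: 0.67 × 5.8 = 3.886.
Non-CYP routes (16%) are unchanged.
New clearance relative to baseline: 0.0221 + 3.886 + 0.16 = 4.0681.
Systemic exposure ∝ 1/CL: fold-change = 1 / 4.0681 = 0.246.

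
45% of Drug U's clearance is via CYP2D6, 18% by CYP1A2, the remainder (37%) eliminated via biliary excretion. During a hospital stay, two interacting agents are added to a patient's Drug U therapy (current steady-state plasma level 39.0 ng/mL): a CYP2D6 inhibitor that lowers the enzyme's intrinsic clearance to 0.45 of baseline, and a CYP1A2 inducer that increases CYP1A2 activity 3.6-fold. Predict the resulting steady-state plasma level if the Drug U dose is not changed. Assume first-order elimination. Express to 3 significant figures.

32.0 ng/mL

The CYP2D6 pathway (45% of clearance) drops to 0.45× activity: 0.45 × 0.45 = 0.2025.
The CYP1A2 pathway (18% of clearance) is boosted to 3.6× activity: 0.18 × 3.6 = 0.648.
The remaining 37% of clearance is unaffected.
Relative clearance = 0.2025 + 0.648 + 0.37 = 1.2205.
New steady-state plasma level = 39.0 / 1.2205 = 32.0 ng/mL (concentration scales inversely with clearance).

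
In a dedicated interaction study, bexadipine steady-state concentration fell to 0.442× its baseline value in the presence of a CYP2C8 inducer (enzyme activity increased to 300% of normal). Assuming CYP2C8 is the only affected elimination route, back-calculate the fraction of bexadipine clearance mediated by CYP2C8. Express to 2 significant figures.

Write x for the fraction cleared via CYP2C8. The observed steady-state concentration change means clearance rose to 1/0.442 = 2.262 of baseline.
Only the CYP2C8 route changed, so 2.262 = x·3 + (1 − x), giving x = 0.63.

0.63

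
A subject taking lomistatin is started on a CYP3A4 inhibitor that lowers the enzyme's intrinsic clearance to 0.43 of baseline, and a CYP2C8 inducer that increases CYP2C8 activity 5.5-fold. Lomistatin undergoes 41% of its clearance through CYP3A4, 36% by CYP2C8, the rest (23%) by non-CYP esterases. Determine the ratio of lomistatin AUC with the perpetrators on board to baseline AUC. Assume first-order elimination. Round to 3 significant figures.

0.419

The CYP3A4 pathway (41% of clearance) drops to 0.43× activity: 0.41 × 0.43 = 0.1763.
The CYP2C8 pathway (36% of clearance) increases to 5.5× activity: 0.36 × 5.5 = 1.98.
The remaining 23% of clearance is unaffected.
Relative clearance = 0.1763 + 1.98 + 0.23 = 2.3863.
Net AUC ratio = 1 / 2.3863 = 0.419.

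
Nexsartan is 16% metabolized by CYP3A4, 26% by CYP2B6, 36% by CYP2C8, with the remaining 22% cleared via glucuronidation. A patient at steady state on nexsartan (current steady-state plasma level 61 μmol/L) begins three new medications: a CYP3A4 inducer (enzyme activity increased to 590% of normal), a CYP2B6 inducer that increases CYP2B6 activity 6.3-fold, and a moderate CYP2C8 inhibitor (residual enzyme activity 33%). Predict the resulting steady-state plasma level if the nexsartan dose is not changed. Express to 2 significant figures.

21 μmol/L

The CYP3A4 pathway (16% of clearance) increases to 5.9× activity: 0.16 × 5.9 = 0.944.
The CYP2B6 pathway (26% of clearance) rises to 6.3× activity: 0.26 × 6.3 = 1.638.
The CYP2C8 pathway (36% of clearance) is reduced to 0.33× activity: 0.36 × 0.33 = 0.1188.
The remaining 22% of clearance is unaffected.
Relative clearance = 0.944 + 1.638 + 0.1188 + 0.22 = 2.9208.
Dividing the baseline by the relative clearance: 61 / 2.9208 = 21 μmol/L.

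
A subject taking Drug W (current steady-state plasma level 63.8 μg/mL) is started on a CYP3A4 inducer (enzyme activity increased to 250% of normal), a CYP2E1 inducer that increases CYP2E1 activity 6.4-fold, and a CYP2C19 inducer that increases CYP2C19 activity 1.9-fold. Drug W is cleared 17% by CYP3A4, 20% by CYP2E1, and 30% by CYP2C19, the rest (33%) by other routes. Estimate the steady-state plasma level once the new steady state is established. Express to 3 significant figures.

24.5 μg/mL

The CYP3A4 pathway (17% of clearance) increases to 2.5× activity: 0.17 × 2.5 = 0.425.
The CYP2E1 pathway (20% of clearance) increases to 6.4× activity: 0.2 × 6.4 = 1.28.
The CYP2C19 pathway (30% of clearance) increases to 1.9× activity: 0.3 × 1.9 = 0.57.
The remaining 33% of clearance is unaffected.
CL_new/CL_old = 0.425 + 1.28 + 0.57 + 0.33 = 2.605.
Dividing the baseline by the relative clearance: 63.8 / 2.605 = 24.5 μg/mL.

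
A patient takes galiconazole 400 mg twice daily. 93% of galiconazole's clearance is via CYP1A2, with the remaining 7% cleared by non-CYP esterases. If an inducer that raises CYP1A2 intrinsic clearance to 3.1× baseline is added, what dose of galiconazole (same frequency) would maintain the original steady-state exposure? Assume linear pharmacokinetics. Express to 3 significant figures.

CYP1A2: 0.93 × 3.1 = 2.883
Other: 0.07 (unchanged)
Relative clearance = 2.883 + 0.07 = 2.953.
Exposure is unchanged when dose changes in proportion to clearance. New dose = 400 mg × 2.953 = 1.18 × 10³ mg.

1.18 × 10³ mg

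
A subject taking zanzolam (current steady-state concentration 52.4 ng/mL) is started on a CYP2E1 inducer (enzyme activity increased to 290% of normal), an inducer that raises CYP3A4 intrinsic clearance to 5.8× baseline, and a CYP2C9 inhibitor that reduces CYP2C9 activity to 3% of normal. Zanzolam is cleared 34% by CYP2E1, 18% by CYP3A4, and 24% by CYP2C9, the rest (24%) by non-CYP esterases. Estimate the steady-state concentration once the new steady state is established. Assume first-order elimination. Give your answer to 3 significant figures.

23.0 ng/mL

The CYP2E1 pathway (34% of clearance) is boosted to 2.9× activity: 0.34 × 2.9 = 0.986.
The CYP3A4 pathway (18% of clearance) is boosted to 5.8× activity: 0.18 × 5.8 = 1.044.
The CYP2C9 pathway (24% of clearance) is reduced to 0.03× activity: 0.24 × 0.03 = 0.0072.
Non-CYP routes (24%) are unchanged.
CL_new/CL_old = 0.986 + 1.044 + 0.0072 + 0.24 = 2.2772.
Dividing the baseline by the relative clearance: 52.4 / 2.2772 = 23.0 ng/mL.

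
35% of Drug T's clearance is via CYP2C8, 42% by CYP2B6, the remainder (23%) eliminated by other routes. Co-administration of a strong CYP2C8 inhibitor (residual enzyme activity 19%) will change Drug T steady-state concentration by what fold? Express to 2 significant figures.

The CYP2C8 pathway (35% of clearance) falls to 0.19× activity: 0.35 × 0.19 = 0.0665.
CYP2B6 (42%) and the residual 23% are unaffected.
CL_new/CL_old = 0.0665 + 0.42 + 0.23 = 0.7165.
Since steady-state concentration ∝ 1/CL, the ratio is 1 / 0.7165 = 1.4.

1.4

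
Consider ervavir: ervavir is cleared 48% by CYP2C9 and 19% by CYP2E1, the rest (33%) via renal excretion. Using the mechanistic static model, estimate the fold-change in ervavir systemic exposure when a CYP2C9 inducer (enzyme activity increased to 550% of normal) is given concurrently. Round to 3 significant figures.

CYP2C9: 0.48 × 5.5 = 2.64
CYP2E1: 0.19 (unchanged)
Other: 0.33 (unchanged)
Relative clearance = 2.64 + 0.19 + 0.33 = 3.16.
Since systemic exposure ∝ 1/CL, the ratio is 1 / 3.16 = 0.316.

0.316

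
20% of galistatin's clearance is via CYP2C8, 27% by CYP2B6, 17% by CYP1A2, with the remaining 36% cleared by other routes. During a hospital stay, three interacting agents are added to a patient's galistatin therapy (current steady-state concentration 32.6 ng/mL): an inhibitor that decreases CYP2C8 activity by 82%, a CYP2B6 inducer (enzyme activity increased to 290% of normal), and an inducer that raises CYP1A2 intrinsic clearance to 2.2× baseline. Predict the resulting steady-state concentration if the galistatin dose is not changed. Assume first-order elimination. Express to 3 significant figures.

21.0 ng/mL

The CYP2C8 pathway (20% of clearance) drops to 0.18× activity: 0.2 × 0.18 = 0.036.
The CYP2B6 pathway (27% of clearance) rises to 2.9× activity: 0.27 × 2.9 = 0.783.
The CYP1A2 pathway (17% of clearance) increases to 2.2× activity: 0.17 × 2.2 = 0.374.
The remaining 36% of clearance is unaffected.
CL_new/CL_old = 0.036 + 0.783 + 0.374 + 0.36 = 1.553.
Dividing the baseline by the relative clearance: 32.6 / 1.553 = 21.0 ng/mL.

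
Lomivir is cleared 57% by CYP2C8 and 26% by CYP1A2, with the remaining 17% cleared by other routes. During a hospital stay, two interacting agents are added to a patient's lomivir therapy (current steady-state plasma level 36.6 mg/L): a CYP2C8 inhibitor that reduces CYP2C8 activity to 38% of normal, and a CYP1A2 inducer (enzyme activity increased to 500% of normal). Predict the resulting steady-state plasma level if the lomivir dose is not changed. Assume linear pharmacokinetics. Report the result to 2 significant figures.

CYP2C8: 0.57 × 0.38 = 0.2166
CYP1A2: 0.26 × 5 = 1.3
Other: 0.17 (unchanged)
CL_new/CL_old = 0.2166 + 1.3 + 0.17 = 1.6866.
New steady-state plasma level = 36.6 / 1.6866 = 22 mg/L (concentration scales inversely with clearance).

22 mg/L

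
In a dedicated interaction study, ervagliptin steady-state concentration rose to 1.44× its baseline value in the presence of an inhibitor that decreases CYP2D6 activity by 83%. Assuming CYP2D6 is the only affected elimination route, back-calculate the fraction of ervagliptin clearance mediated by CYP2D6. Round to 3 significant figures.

CL'/CL = 1 / 1.44 = 0.6944
0.17·fm + (1 − fm) = 0.6944
fm = (0.6944 − 1) / (0.17 − 1) = 0.368

0.368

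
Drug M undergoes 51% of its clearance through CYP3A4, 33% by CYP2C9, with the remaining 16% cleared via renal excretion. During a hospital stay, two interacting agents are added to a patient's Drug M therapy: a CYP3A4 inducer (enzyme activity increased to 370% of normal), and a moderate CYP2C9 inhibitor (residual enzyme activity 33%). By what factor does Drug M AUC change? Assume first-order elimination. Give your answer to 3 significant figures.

0.464

The CYP3A4 pathway (51% of clearance) increases to 3.7× activity: 0.51 × 3.7 = 1.887.
The CYP2C9 pathway (33% of clearance) is reduced to 0.33× activity: 0.33 × 0.33 = 0.1089.
Non-CYP routes (16%) are unchanged.
Relative clearance = 1.887 + 0.1089 + 0.16 = 2.1559.
Because AUC varies inversely with clearance, the combined effect is 1 / 2.1559 = 0.464.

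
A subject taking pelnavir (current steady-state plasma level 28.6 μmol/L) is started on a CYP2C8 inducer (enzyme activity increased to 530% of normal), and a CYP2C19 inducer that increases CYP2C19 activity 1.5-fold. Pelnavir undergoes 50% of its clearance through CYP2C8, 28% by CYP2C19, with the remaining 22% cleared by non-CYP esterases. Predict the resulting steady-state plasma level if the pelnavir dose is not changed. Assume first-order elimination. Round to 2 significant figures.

8.7 μmol/L

The CYP2C8 pathway (50% of clearance) rises to 5.3× activity: 0.5 × 5.3 = 2.65.
The CYP2C19 pathway (28% of clearance) increases to 1.5× activity: 0.28 × 1.5 = 0.42.
Non-CYP routes (22%) are unchanged.
Relative clearance = 2.65 + 0.42 + 0.22 = 3.29.
Steady-state plasma level ∝ 1/CL: new value = 28.6 / 3.29 = 8.7 μmol/L.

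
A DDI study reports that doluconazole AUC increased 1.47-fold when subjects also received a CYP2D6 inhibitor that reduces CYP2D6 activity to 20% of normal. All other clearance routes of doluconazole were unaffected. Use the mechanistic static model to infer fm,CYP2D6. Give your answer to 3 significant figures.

CL'/CL = 1 / 1.47 = 0.6803
0.2·fm + (1 − fm) = 0.6803
fm = (0.6803 − 1) / (0.2 − 1) = 0.400

0.400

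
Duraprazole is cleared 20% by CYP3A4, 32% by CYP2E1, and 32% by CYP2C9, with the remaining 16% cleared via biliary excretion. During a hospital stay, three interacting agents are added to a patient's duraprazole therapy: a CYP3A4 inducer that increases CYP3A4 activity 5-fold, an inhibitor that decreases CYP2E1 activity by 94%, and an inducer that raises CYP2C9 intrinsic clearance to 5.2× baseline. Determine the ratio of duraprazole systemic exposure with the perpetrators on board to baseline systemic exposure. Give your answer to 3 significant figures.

0.352

The CYP3A4 pathway (20% of clearance) is boosted to 5× activity: 0.2 × 5 = 1.
The CYP2E1 pathway (32% of clearance) is reduced to 0.06× activity: 0.32 × 0.06 = 0.0192.
The CYP2C9 pathway (32% of clearance) is boosted to 5.2× activity: 0.32 × 5.2 = 1.664.
The remaining 16% of clearance is unaffected.
CL_new/CL_old = 1 + 0.0192 + 1.664 + 0.16 = 2.8432.
Systemic exposure ∝ 1/CL: fold-change = 1 / 2.8432 = 0.352.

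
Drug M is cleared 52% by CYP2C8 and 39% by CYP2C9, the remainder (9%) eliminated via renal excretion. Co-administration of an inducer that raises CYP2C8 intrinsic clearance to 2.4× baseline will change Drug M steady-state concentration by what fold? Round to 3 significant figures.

0.579

CYP2C8: 0.52 × 2.4 = 1.248
CYP2C9: 0.39 (unchanged)
Other: 0.09 (unchanged)
Relative clearance = 1.248 + 0.39 + 0.09 = 1.728.
Steady-state concentration is inversely proportional to clearance, so the fold-change is 1 / 1.728 = 0.579.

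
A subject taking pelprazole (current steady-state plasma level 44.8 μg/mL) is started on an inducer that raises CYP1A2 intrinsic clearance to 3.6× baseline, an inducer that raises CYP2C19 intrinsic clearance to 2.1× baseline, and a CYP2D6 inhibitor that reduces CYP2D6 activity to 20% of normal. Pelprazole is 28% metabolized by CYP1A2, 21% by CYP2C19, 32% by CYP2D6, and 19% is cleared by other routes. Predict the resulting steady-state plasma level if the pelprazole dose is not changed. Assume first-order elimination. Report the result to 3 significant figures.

The CYP1A2 pathway (28% of clearance) rises to 3.6× activity: 0.28 × 3.6 = 1.008.
The CYP2C19 pathway (21% of clearance) increases to 2.1× activity: 0.21 × 2.1 = 0.441.
The CYP2D6 pathway (32% of clearance) falls to 0.2× activity: 0.32 × 0.2 = 0.064.
Non-CYP routes (19%) are unchanged.
Relative clearance = 1.008 + 0.441 + 0.064 + 0.19 = 1.703.
Dividing the baseline by the relative clearance: 44.8 / 1.703 = 26.3 μg/mL.

26.3 μg/mL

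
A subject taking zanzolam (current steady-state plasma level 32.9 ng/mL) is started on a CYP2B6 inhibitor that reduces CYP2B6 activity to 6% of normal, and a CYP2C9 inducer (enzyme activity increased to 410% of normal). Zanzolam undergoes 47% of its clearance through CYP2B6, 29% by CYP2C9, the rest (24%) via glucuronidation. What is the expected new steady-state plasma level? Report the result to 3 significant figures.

22.6 ng/mL

The CYP2B6 pathway (47% of clearance) falls to 0.06× activity: 0.47 × 0.06 = 0.0282.
The CYP2C9 pathway (29% of clearance) is boosted to 4.1× activity: 0.29 × 4.1 = 1.189.
Non-CYP routes (24%) are unchanged.
Relative clearance = 0.0282 + 1.189 + 0.24 = 1.4572.
Dividing the baseline by the relative clearance: 32.9 / 1.4572 = 22.6 ng/mL.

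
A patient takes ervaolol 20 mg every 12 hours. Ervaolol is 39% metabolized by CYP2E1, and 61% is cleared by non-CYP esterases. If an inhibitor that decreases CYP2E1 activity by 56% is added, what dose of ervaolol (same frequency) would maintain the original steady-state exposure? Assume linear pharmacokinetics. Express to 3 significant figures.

CYP2E1: 0.39 × 0.44 = 0.1716
Other: 0.61 (unchanged)
Relative clearance = 0.1716 + 0.61 = 0.7816.
To maintain the same steady-state level, dose must scale with clearance: new dose = 20 × 0.7816 = 15.6 mg.

15.6 mg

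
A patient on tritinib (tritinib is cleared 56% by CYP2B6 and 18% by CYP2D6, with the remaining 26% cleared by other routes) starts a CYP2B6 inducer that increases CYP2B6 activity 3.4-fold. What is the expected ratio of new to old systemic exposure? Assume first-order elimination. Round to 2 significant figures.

The CYP2B6 pathway (56% of clearance) rises to 3.4× activity: 0.56 × 3.4 = 1.904.
CYP2D6 (18%) and the residual 26% are unaffected.
Relative clearance = 1.904 + 0.18 + 0.26 = 2.344.
Since systemic exposure ∝ 1/CL, the ratio is 1 / 2.344 = 0.43.

0.43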